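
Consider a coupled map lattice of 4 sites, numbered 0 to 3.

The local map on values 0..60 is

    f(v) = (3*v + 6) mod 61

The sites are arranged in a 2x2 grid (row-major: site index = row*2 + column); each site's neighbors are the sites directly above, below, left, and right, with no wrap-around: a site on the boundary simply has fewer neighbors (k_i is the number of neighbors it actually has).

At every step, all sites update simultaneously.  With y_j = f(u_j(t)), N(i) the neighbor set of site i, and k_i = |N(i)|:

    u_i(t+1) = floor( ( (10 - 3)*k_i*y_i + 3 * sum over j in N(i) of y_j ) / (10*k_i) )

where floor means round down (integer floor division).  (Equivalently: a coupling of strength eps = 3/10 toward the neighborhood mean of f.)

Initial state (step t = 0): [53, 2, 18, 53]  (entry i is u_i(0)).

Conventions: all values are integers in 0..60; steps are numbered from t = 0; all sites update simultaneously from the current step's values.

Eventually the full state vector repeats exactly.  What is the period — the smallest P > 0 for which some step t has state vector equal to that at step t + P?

Answer: 2
Key observation: The state at step 44, [48, 38, 38, 48], reappears at step 46 — and no state repeats earlier — so the cycle the system enters has period 2.

Derivation:
t=0: [53, 2, 18, 53]
t=1: [40, 21, 54, 40]
t=2: [10, 6, 33, 10]
t=3: [35, 27, 41, 35]
t=4: [39, 33, 19, 39]
t=5: [7, 31, 1, 7]
t=6: [25, 34, 14, 25]
t=7: [28, 38, 39, 28]
t=8: [29, 50, 9, 29]
t=9: [32, 33, 32, 32]
t=10: [41, 43, 41, 41]
t=11: [7, 11, 7, 7]
t=12: [28, 35, 27, 28]
t=13: [31, 43, 26, 31]
t=14: [32, 20, 27, 32]
t=15: [33, 15, 30, 33]
t=16: [43, 48, 37, 43]
t=17: [21, 23, 43, 21]
t=18: [9, 12, 11, 9]
t=19: [35, 39, 37, 35]
t=20: [43, 15, 54, 43]
t=21: [23, 39, 36, 23]
t=22: [17, 4, 41, 17]
t=23: [43, 29, 22, 43]
t=24: [15, 26, 11, 15]
t=25: [45, 31, 42, 45]
t=26: [20, 32, 12, 20]
t=27: [15, 30, 30, 15]
t=28: [46, 39, 39, 46]
t=29: [15, 7, 7, 15]
t=30: [43, 34, 34, 43]
t=31: [23, 36, 36, 23]
t=32: [25, 41, 41, 25]
t=33: [16, 10, 10, 16]
t=34: [48, 41, 41, 48]
t=35: [21, 13, 13, 21]
t=36: [19, 33, 33, 19]
t=37: [14, 31, 31, 14]
t=38: [45, 41, 41, 45]
t=39: [15, 10, 10, 15]
t=40: [46, 40, 40, 46]
t=41: [16, 9, 9, 16]
t=42: [47, 39, 39, 47]
t=43: [17, 8, 8, 17]
t=44: [48, 38, 38, 48]
t=45: [37, 49, 49, 37]
t=46: [48, 38, 38, 48]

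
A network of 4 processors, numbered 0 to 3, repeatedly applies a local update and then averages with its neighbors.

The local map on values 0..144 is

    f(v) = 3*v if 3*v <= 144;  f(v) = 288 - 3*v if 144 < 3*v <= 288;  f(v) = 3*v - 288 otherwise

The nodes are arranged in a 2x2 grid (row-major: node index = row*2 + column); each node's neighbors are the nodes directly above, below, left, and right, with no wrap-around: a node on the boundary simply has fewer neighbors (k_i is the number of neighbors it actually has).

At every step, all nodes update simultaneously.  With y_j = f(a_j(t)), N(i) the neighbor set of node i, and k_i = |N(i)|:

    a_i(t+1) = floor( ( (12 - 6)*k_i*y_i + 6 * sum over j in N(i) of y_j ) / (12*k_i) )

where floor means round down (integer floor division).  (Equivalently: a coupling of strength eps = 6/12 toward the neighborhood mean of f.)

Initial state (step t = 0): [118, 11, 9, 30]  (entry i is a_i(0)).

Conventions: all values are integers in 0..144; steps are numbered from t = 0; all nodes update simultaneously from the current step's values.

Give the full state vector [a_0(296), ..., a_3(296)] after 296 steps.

Simulating step by step:
t=0: [118, 11, 9, 30]
t=1: [48, 55, 52, 60]
t=2: [135, 124, 129, 117]
t=3: [104, 87, 94, 77]
t=4: [20, 33, 23, 36]
t=5: [72, 91, 76, 96]
t=6: [54, 25, 48, 18]
t=7: [117, 82, 117, 81]
t=8: [57, 48, 58, 48]
t=9: [123, 137, 122, 136]
t=10: [90, 111, 89, 110]
t=11: [25, 37, 25, 37]
t=12: [84, 102, 84, 102]
t=13: [31, 22, 31, 22]
t=14: [86, 72, 86, 72]
t=15: [40, 61, 40, 61]
t=16: [116, 108, 116, 108]
t=17: [54, 42, 54, 42]
t=18: [126, 126, 126, 126]
t=19: [90, 90, 90, 90]
t=20: [18, 18, 18, 18]
t=21: [54, 54, 54, 54]
t=22: [126, 126, 126, 126]

Answer: [18, 18, 18, 18]
Key observation: The state at step 18, [126, 126, 126, 126], reappears at step 22: the system is in a cycle of period 4 from step 18 on.  Therefore the state at step 296 equals the state at step 18 + ((296 - 18) mod 4) = 20, which is [18, 18, 18, 18].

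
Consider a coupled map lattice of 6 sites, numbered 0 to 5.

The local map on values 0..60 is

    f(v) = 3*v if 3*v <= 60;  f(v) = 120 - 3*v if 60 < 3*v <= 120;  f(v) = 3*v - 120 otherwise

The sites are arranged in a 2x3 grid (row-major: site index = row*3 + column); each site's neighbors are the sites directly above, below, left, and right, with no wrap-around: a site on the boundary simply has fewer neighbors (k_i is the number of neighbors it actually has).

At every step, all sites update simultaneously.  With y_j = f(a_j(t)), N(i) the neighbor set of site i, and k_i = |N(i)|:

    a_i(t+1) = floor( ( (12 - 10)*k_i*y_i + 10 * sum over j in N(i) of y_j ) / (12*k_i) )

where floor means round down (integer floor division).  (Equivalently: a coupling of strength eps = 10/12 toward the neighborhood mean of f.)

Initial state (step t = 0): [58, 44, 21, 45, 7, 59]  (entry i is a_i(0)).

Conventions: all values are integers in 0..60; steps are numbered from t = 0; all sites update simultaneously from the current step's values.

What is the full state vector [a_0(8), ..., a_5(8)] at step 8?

Simulating step by step:
t=0: [58, 44, 21, 45, 7, 59]
t=1: [20, 38, 38, 33, 26, 42]
t=2: [21, 31, 6, 46, 16, 21]
t=3: [28, 38, 38, 46, 36, 37]
t=4: [16, 16, 7, 23, 11, 9]
t=5: [49, 36, 34, 42, 40, 27]
t=6: [12, 14, 24, 12, 15, 14]
t=7: [38, 42, 43, 39, 40, 45]
t=8: [4, 5, 10, 3, 6, 6]

Answer: [4, 5, 10, 3, 6, 6]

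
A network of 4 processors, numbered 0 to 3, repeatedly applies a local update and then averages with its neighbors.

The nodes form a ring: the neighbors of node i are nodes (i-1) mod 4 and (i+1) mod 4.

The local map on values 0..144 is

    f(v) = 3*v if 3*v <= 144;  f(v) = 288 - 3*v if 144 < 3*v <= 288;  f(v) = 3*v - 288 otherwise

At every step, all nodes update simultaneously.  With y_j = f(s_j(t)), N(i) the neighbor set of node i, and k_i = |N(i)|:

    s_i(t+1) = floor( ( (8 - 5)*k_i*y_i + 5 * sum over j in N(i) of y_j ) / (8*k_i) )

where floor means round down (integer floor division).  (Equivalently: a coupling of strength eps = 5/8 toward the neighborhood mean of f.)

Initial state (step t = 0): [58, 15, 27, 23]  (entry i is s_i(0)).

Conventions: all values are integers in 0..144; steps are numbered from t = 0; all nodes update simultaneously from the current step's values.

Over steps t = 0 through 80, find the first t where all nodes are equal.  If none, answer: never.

Simulating step by step:
t=0: [58, 15, 27, 23]  (not all equal)
t=1: [78, 77, 66, 86]  (not all equal)
t=2: [47, 66, 60, 56]  (not all equal)
t=3: [118, 111, 106, 122]  (not all equal)
t=4: [63, 46, 49, 59]  (not all equal)
t=5: [114, 126, 130, 116]  (not all equal)
t=6: [67, 82, 85, 71]  (not all equal)
t=7: [69, 53, 48, 65]  (not all equal)
t=8: [99, 118, 123, 105]  (not all equal)
t=9: [32, 52, 59, 38]  (not all equal)
t=10: [112, 114, 118, 107]  (not all equal)
t=11: [45, 55, 51, 48]  (not all equal)
t=12: [134, 130, 134, 138]  (not all equal)
t=13: [114, 109, 114, 118]  (not all equal)
t=14: [53, 48, 53, 58]  (not all equal)
t=15: [129, 134, 129, 123]  (not all equal)
t=16: [98, 104, 98, 92]  (not all equal)
t=17: [13, 12, 13, 8]  (not all equal)
t=18: [33, 37, 33, 33]  (not all equal)
t=19: [102, 103, 102, 99]  (not all equal)
t=20: [16, 19, 16, 14]  (not all equal)
t=21: [48, 51, 48, 45]  (not all equal)
t=22: [138, 140, 138, 140]  (not all equal)
t=23: [129, 128, 129, 128]  (not all equal)
t=24: [97, 97, 97, 97]  (all equal)

Answer: 24
Key observation: Synchronization is absorbing here: once all nodes are equal they stay equal, and step 24 is the first all-equal step.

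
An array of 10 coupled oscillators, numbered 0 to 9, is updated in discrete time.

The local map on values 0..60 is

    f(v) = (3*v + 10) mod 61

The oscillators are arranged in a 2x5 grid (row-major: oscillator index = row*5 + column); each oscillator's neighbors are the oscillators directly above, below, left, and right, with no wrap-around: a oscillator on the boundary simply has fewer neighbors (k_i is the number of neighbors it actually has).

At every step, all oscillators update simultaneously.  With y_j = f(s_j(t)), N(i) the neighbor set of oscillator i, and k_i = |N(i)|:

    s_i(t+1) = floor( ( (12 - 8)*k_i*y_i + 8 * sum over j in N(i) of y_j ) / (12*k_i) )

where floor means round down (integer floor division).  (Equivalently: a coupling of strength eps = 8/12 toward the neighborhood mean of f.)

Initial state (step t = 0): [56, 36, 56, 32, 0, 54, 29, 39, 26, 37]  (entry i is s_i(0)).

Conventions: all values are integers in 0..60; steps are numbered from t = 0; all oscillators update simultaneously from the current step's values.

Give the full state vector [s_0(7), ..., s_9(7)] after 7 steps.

Answer: [38, 33, 28, 34, 39, 37, 42, 26, 32, 36]

Derivation:
t=0: [56, 36, 56, 32, 0, 54, 29, 39, 26, 37]
t=1: [54, 51, 42, 35, 38, 47, 36, 28, 33, 32]
t=2: [40, 40, 33, 32, 33, 45, 41, 37, 45, 31]
t=3: [13, 17, 41, 41, 45, 14, 23, 38, 40, 37]
t=4: [33, 17, 6, 13, 31, 39, 18, 8, 18, 30]
t=5: [17, 17, 27, 32, 43, 18, 9, 18, 28, 28]
t=6: [1, 14, 20, 32, 31, 13, 13, 23, 29, 27]
t=7: [38, 33, 28, 34, 39, 37, 42, 26, 32, 36]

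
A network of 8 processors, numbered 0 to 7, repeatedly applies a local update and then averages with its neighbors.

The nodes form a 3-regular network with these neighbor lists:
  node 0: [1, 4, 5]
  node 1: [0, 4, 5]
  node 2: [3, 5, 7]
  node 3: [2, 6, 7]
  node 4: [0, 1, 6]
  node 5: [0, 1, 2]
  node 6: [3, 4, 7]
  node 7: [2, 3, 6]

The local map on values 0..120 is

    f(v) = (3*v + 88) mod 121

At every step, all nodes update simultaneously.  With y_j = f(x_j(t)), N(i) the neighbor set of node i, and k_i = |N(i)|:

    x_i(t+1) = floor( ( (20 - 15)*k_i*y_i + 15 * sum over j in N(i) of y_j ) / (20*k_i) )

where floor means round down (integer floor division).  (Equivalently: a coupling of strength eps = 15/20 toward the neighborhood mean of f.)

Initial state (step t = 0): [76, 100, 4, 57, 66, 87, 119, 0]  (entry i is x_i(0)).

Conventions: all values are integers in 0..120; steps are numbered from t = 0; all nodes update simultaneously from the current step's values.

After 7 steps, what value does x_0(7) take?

Simulating step by step:
t=0: [76, 100, 4, 57, 66, 87, 119, 0]
t=1: [62, 62, 78, 71, 56, 76, 57, 71]
t=2: [38, 38, 68, 53, 23, 54, 37, 53]
t=3: [51, 51, 17, 34, 69, 55, 31, 34]
t=4: [76, 76, 41, 54, 88, 67, 62, 54]
t=5: [76, 76, 38, 34, 72, 71, 39, 34]
t=6: [67, 67, 69, 75, 73, 72, 71, 75]
t=7: [55, 55, 64, 63, 54, 52, 66, 63]

Answer: x_0(7) = 55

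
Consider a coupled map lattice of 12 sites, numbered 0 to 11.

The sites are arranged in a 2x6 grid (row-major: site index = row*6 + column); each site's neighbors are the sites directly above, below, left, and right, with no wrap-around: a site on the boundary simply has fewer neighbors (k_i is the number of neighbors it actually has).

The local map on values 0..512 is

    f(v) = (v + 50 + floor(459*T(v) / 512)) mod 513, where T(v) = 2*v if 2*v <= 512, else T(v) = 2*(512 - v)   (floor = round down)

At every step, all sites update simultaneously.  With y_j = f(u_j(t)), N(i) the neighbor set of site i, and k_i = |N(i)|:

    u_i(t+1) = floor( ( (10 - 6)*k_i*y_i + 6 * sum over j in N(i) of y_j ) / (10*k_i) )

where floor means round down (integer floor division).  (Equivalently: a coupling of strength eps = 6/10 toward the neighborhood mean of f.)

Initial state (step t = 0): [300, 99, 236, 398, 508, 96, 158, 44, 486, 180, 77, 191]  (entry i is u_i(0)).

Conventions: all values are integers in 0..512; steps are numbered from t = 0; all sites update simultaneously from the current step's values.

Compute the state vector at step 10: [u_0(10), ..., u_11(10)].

Simulating step by step:
t=0: [300, 99, 236, 398, 508, 96, 158, 44, 486, 180, 77, 191]
t=1: [331, 247, 185, 113, 165, 163, 313, 246, 109, 110, 138, 202]
t=2: [206, 184, 210, 330, 465, 385, 207, 246, 268, 373, 367, 322]
t=3: [94, 111, 146, 150, 135, 145, 146, 171, 198, 183, 154, 173]
t=4: [369, 300, 366, 373, 451, 315, 280, 187, 139, 226, 291, 288]
t=5: [199, 163, 228, 149, 156, 178, 159, 201, 253, 231, 187, 219]
t=6: [336, 274, 312, 354, 305, 203, 254, 287, 187, 226, 186, 87]
t=7: [220, 219, 176, 187, 151, 192, 222, 199, 144, 125, 157, 164]
t=8: [151, 113, 143, 203, 312, 322, 135, 188, 284, 359, 470, 371]
t=9: [426, 342, 319, 206, 159, 189, 330, 229, 227, 150, 140, 148]
t=10: [159, 172, 174, 277, 321, 312, 165, 179, 237, 332, 461, 336]

Answer: [159, 172, 174, 277, 321, 312, 165, 179, 237, 332, 461, 336]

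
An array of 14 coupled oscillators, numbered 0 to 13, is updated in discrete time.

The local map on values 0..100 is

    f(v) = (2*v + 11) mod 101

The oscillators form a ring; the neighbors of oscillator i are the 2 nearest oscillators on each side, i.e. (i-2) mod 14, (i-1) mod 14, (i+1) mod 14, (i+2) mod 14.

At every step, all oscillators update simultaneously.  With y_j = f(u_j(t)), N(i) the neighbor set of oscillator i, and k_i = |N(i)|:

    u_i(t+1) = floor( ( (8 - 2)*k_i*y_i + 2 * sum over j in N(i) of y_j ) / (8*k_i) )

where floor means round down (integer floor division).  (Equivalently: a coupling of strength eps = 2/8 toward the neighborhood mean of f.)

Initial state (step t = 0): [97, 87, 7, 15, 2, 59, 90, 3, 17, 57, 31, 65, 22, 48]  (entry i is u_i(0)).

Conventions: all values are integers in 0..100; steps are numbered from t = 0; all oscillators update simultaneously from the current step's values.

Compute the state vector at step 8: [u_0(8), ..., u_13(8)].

Simulating step by step:
t=0: [97, 87, 7, 15, 2, 59, 90, 3, 17, 57, 31, 65, 22, 48]
t=1: [12, 67, 27, 40, 22, 31, 74, 24, 46, 28, 65, 39, 48, 15]
t=2: [36, 47, 62, 83, 59, 71, 55, 56, 15, 62, 40, 76, 17, 41]
t=3: [73, 20, 37, 64, 32, 48, 23, 25, 41, 39, 79, 62, 54, 81]
t=4: [56, 53, 77, 42, 67, 18, 57, 61, 86, 82, 65, 40, 27, 63]
t=5: [27, 25, 59, 81, 47, 47, 30, 38, 72, 70, 49, 81, 60, 39]
t=6: [61, 61, 33, 60, 13, 17, 62, 76, 54, 51, 18, 65, 37, 81]
t=7: [40, 37, 65, 34, 39, 43, 35, 53, 23, 19, 44, 43, 75, 65]
t=8: [82, 79, 51, 78, 85, 89, 76, 29, 58, 53, 90, 88, 65, 50]

Answer: [82, 79, 51, 78, 85, 89, 76, 29, 58, 53, 90, 88, 65, 50]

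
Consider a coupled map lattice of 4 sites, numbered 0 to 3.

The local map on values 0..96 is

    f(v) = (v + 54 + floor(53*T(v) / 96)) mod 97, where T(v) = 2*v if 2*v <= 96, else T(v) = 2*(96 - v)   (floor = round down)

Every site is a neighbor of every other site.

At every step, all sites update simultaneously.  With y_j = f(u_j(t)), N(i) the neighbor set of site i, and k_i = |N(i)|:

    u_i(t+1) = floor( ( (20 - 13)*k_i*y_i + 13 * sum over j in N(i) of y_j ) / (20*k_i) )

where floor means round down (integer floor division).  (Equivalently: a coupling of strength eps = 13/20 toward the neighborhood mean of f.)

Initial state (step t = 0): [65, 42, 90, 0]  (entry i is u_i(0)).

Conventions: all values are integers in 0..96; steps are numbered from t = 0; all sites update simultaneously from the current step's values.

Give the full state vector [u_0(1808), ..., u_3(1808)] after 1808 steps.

Simulating step by step:
t=0: [65, 42, 90, 0]
t=1: [52, 51, 52, 52]
t=2: [57, 57, 57, 57]
t=3: [57, 57, 57, 57]

Answer: [57, 57, 57, 57]
Key observation: The state at step 2, [57, 57, 57, 57], reappears at step 3: the system is in a cycle of period 1 from step 2 on.  Therefore the state at step 1808 equals the state at step 2 + ((1808 - 2) mod 1) = 2, which is [57, 57, 57, 57].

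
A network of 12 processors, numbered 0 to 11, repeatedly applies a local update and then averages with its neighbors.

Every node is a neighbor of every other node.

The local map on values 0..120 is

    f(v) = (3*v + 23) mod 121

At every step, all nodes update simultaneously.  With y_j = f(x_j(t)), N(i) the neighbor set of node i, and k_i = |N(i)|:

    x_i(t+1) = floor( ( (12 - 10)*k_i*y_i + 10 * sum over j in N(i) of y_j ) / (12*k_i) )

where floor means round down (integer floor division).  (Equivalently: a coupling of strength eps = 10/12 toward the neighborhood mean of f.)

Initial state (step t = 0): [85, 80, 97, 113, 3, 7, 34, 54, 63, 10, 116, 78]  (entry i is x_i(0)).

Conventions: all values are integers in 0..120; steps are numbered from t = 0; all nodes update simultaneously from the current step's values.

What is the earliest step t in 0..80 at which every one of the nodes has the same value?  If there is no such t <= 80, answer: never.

Simulating step by step:
t=0: [85, 80, 97, 113, 3, 7, 34, 54, 63, 10, 116, 78]  (not all equal)
t=1: [45, 44, 48, 53, 45, 46, 42, 48, 50, 47, 43, 43]  (not all equal)
t=2: [40, 39, 41, 42, 40, 40, 39, 41, 41, 40, 39, 39]  (not all equal)
t=3: [22, 21, 22, 22, 22, 22, 21, 22, 22, 22, 21, 21]  (not all equal)
t=4: [88, 87, 88, 88, 88, 88, 87, 88, 88, 88, 87, 87]  (not all equal)
t=5: [44, 43, 44, 44, 44, 44, 43, 44, 44, 44, 43, 43]  (not all equal)
t=6: [33, 32, 33, 33, 33, 33, 32, 33, 33, 33, 32, 32]  (not all equal)
t=7: [36, 47, 36, 36, 36, 36, 47, 36, 36, 36, 47, 47]  (not all equal)
t=8: [20, 23, 20, 20, 20, 20, 23, 20, 20, 20, 23, 23]  (not all equal)
t=9: [85, 86, 85, 85, 85, 85, 86, 85, 85, 85, 86, 86]  (not all equal)
t=10: [36, 37, 36, 36, 36, 36, 37, 36, 36, 36, 37, 37]  (not all equal)
t=11: [10, 11, 10, 10, 10, 10, 11, 10, 10, 10, 11, 11]  (not all equal)
t=12: [53, 54, 53, 53, 53, 53, 54, 53, 53, 53, 54, 54]  (not all equal)
t=13: [61, 62, 61, 61, 61, 61, 62, 61, 61, 61, 62, 62]  (not all equal)
t=14: [85, 86, 85, 85, 85, 85, 86, 85, 85, 85, 86, 86]  (not all equal)

Answer: never
Key observation: The state at step 9 reappears at step 14 — the system is in a cycle of period 5 from step 9 on.  No step 0..14 is synchronized, and the cycle repeats forever, so no step up to 80 (or ever) has all nodes equal.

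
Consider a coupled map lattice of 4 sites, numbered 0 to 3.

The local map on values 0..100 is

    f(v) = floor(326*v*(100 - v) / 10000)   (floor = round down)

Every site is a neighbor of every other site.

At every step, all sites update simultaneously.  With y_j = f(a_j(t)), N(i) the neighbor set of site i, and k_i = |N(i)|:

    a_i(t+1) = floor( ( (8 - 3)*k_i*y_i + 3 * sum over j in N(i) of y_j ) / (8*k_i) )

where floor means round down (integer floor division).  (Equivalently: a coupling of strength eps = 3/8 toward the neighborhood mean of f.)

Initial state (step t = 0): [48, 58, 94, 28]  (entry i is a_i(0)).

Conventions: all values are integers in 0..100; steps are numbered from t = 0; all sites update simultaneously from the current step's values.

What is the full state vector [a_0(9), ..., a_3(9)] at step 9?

Simulating step by step:
t=0: [48, 58, 94, 28]
t=1: [70, 69, 39, 62]
t=2: [70, 70, 74, 74]
t=3: [66, 66, 63, 63]
t=4: [73, 73, 74, 74]
t=5: [63, 63, 62, 62]
t=6: [75, 75, 75, 75]
t=7: [61, 61, 61, 61]
t=8: [77, 77, 77, 77]
t=9: [57, 57, 57, 57]

Answer: [57, 57, 57, 57]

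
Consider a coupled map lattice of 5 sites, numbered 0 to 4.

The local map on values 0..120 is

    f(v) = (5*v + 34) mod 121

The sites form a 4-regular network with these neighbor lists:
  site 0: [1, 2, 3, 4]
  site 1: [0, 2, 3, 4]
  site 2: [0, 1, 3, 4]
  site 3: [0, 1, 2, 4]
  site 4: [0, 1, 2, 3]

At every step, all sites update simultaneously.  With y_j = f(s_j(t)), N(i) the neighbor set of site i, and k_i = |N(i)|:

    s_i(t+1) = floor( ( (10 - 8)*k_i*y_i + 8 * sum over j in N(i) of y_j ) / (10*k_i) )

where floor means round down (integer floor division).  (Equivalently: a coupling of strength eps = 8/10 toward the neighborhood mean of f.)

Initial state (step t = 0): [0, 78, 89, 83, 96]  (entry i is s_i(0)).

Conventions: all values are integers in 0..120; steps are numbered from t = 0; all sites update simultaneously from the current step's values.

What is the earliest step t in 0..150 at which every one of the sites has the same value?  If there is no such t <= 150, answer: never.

Simulating step by step:
t=0: [0, 78, 89, 83, 96]  (not all equal)
t=1: [65, 65, 65, 65, 65]  (all equal)

Answer: 1
Key observation: Synchronization is absorbing here: once all sites are equal they stay equal, and step 1 is the first all-equal step.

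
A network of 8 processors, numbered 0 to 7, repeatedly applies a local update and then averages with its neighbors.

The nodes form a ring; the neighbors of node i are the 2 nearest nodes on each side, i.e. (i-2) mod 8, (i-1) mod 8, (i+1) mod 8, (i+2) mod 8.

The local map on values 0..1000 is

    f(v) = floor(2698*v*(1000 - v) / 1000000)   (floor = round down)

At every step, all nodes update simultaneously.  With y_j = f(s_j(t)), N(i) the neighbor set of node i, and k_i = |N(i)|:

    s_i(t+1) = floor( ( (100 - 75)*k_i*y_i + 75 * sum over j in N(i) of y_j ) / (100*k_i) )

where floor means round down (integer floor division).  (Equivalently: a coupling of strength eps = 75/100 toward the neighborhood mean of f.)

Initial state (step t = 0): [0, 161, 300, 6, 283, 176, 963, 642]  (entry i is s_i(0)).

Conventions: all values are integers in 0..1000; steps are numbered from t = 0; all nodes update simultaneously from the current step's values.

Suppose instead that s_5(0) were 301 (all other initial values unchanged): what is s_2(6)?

Simulating step by step:
t=0: [0, 161, 300, 6, 283, 301, 963, 642]
t=1: [308, 316, 315, 387, 370, 381, 349, 347]
t=2: [591, 597, 600, 615, 620, 626, 612, 603]
t=3: [646, 646, 644, 639, 638, 637, 640, 643]
t=4: [617, 618, 618, 620, 621, 621, 620, 619]
t=5: [636, 636, 635, 635, 634, 634, 635, 635]
t=6: [624, 624, 624, 625, 625, 625, 625, 624]

Answer: s_2(6) = 624
Key observation: This trace re-runs the system from the modified initial state.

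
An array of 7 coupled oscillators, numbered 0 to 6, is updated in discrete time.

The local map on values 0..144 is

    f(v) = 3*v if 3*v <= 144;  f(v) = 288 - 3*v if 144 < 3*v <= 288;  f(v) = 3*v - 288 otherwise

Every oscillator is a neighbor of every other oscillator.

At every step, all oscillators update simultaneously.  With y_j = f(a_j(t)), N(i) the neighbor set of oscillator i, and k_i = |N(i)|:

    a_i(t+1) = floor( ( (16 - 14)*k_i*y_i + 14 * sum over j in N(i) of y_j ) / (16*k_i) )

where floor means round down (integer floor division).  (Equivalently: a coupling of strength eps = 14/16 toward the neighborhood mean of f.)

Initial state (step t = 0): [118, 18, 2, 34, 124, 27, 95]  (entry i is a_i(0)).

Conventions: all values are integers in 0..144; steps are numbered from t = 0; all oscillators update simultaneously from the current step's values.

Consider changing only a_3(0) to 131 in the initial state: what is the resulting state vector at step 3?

Answer: [63, 63, 63, 63, 63, 63, 63]
Key observation: This trace re-runs the system from the modified initial state.

Derivation:
t=0: [118, 18, 2, 131, 124, 27, 95]
t=1: [56, 57, 58, 56, 56, 56, 58]
t=2: [117, 117, 117, 117, 117, 117, 117]
t=3: [63, 63, 63, 63, 63, 63, 63]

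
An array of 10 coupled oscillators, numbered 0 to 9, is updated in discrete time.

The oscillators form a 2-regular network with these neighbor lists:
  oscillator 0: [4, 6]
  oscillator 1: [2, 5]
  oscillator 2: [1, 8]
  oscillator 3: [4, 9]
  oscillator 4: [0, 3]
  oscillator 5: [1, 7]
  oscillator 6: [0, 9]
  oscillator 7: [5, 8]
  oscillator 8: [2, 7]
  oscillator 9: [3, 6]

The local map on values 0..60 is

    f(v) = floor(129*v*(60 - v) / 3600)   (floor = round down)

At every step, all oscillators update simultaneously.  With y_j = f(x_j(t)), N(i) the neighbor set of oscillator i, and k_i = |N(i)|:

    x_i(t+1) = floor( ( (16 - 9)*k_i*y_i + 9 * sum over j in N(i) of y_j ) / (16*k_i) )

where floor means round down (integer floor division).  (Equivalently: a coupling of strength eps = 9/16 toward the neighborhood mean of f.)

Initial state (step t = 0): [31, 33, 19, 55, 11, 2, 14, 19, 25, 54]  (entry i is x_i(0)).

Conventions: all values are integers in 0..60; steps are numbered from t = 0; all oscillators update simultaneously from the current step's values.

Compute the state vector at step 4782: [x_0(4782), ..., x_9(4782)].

Answer: [32, 32, 32, 32, 32, 32, 32, 32, 32, 32]
Key observation: The state at step 4, [32, 32, 32, 32, 32, 32, 32, 32, 32, 32], reappears at step 5: the system is in a cycle of period 1 from step 4 on.  Therefore the state at step 4782 equals the state at step 4 + ((4782 - 4) mod 1) = 4, which is [32, 32, 32, 32, 32, 32, 32, 32, 32, 32].

Derivation:
t=0: [31, 33, 19, 55, 11, 2, 14, 19, 25, 54]
t=1: [25, 22, 29, 12, 19, 18, 22, 21, 28, 13]
t=2: [29, 29, 31, 22, 26, 28, 27, 29, 31, 22]
t=3: [31, 32, 32, 29, 30, 32, 30, 32, 32, 29]
t=4: [32, 32, 32, 32, 32, 32, 32, 32, 32, 32]
t=5: [32, 32, 32, 32, 32, 32, 32, 32, 32, 32]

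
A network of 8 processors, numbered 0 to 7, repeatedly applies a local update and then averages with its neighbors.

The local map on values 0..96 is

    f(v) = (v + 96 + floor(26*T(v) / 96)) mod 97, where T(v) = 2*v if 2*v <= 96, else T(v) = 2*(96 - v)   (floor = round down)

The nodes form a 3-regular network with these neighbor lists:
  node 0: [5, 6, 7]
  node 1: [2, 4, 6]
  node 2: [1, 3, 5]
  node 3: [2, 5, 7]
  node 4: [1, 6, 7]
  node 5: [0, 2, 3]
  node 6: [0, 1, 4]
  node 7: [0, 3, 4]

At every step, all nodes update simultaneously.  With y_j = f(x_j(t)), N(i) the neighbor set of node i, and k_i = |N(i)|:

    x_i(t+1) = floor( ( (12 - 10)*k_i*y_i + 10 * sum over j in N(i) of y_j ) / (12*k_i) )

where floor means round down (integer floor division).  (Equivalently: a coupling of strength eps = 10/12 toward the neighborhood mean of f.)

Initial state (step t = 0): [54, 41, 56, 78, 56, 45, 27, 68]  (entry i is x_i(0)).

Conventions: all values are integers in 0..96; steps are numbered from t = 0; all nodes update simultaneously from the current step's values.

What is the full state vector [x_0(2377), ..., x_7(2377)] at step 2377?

Answer: [93, 93, 93, 93, 93, 93, 93, 93]
Key observation: The state at step 6, [93, 93, 93, 93, 93, 93, 93, 93], reappears at step 7: the system is in a cycle of period 1 from step 6 on.  Therefore the state at step 2377 equals the state at step 6 + ((2377 - 6) mod 1) = 6, which is [93, 93, 93, 93, 93, 93, 93, 93].

Derivation:
t=0: [54, 41, 56, 78, 56, 45, 27, 68]
t=1: [65, 63, 72, 77, 63, 77, 65, 79]
t=2: [83, 80, 83, 85, 81, 83, 79, 82]
t=3: [88, 87, 88, 88, 87, 89, 87, 88]
t=4: [90, 90, 90, 91, 90, 91, 90, 90]
t=5: [92, 92, 92, 92, 92, 92, 92, 92]
t=6: [93, 93, 93, 93, 93, 93, 93, 93]
t=7: [93, 93, 93, 93, 93, 93, 93, 93]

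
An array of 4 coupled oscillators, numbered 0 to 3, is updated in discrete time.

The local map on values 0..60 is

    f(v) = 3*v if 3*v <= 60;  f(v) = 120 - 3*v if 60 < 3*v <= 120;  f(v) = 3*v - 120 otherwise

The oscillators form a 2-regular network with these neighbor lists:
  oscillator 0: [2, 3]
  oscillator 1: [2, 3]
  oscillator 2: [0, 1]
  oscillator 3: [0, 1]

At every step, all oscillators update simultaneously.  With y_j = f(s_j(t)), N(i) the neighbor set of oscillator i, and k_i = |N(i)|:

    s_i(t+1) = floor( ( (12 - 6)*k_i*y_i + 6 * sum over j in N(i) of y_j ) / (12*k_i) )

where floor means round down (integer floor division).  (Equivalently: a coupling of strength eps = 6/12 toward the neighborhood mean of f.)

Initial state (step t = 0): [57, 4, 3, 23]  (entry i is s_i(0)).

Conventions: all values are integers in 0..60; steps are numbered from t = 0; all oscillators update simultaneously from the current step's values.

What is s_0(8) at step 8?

Simulating step by step:
t=0: [57, 4, 3, 23]
t=1: [40, 21, 20, 41]
t=2: [15, 44, 44, 15]
t=3: [36, 20, 20, 36]
t=4: [24, 48, 48, 24]
t=5: [42, 30, 30, 42]
t=6: [12, 24, 24, 12]
t=7: [39, 45, 45, 39]
t=8: [6, 12, 12, 6]

Answer: s_0(8) = 6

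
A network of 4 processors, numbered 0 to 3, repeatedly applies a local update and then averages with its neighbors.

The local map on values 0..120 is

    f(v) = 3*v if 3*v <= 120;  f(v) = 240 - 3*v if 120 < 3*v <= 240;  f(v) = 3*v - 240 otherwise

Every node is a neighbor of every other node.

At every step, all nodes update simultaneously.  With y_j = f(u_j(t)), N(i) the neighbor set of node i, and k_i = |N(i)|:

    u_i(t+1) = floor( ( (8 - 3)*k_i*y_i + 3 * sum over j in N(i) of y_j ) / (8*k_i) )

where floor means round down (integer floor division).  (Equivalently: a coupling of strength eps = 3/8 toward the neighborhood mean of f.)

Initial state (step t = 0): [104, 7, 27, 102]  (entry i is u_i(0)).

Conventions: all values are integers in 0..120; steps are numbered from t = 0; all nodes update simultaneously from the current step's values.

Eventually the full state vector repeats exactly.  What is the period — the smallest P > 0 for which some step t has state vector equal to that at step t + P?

Simulating step by step:
t=0: [104, 7, 27, 102]
t=1: [66, 40, 70, 63]
t=2: [51, 90, 45, 55]
t=3: [80, 52, 89, 74]
t=4: [16, 58, 29, 25]
t=5: [58, 67, 78, 72]
t=6: [49, 36, 19, 28]
t=7: [89, 96, 71, 84]
t=8: [27, 38, 27, 20]
t=9: [82, 99, 82, 72]
t=10: [14, 40, 14, 23]
t=11: [55, 94, 55, 68]
t=12: [66, 49, 66, 46]
t=13: [55, 81, 55, 85]
t=14: [58, 22, 58, 28]
t=15: [68, 68, 68, 77]
t=16: [32, 32, 32, 19]
t=17: [91, 91, 91, 71]
t=18: [32, 32, 32, 29]
t=19: [94, 94, 94, 90]
t=20: [40, 40, 40, 34]
t=21: [117, 117, 117, 108]
t=22: [107, 107, 107, 94]
t=23: [76, 76, 76, 56]
t=24: [19, 19, 19, 49]
t=25: [61, 61, 61, 79]
t=26: [50, 50, 50, 23]
t=27: [87, 87, 87, 76]
t=28: [19, 19, 19, 15]
t=29: [55, 55, 55, 49]
t=30: [77, 77, 77, 86]
t=31: [10, 10, 10, 14]
t=32: [31, 31, 31, 37]
t=33: [95, 95, 95, 104]
t=34: [48, 48, 48, 61]
t=35: [91, 91, 91, 71]

Answer: 18
Key observation: The state at step 17, [91, 91, 91, 71], reappears at step 35 — and no state repeats earlier — so the cycle the system enters has period 18.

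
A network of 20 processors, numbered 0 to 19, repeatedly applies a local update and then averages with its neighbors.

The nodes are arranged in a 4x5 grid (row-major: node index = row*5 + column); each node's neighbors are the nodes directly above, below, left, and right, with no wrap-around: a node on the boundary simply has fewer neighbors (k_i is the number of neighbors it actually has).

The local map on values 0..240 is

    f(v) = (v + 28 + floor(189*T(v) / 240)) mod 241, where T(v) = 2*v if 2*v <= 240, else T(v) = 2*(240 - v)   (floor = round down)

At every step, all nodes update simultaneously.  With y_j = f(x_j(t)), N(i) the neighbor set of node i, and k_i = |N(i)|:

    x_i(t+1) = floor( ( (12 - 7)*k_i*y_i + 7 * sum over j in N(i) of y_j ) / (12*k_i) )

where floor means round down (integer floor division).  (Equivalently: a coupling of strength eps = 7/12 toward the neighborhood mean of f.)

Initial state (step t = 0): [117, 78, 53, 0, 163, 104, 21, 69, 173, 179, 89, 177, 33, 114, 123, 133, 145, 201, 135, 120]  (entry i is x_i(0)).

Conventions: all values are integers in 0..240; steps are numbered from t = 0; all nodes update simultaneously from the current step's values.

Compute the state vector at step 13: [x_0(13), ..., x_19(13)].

Simulating step by step:
t=0: [117, 78, 53, 0, 163, 104, 21, 69, 173, 179, 89, 177, 33, 114, 123, 133, 145, 201, 135, 120]
t=1: [118, 159, 157, 70, 55, 58, 114, 147, 81, 70, 46, 68, 104, 85, 85, 64, 72, 74, 80, 92]
t=2: [110, 77, 101, 179, 191, 135, 111, 98, 171, 166, 172, 156, 96, 79, 47, 184, 207, 188, 145, 79]
t=3: [120, 130, 83, 58, 61, 76, 92, 48, 85, 81, 70, 62, 72, 144, 165, 56, 55, 54, 134, 163]
t=4: [131, 60, 81, 110, 197, 156, 104, 98, 96, 148, 199, 167, 174, 88, 104, 181, 172, 160, 98, 75]
t=5: [112, 149, 154, 91, 64, 68, 75, 72, 43, 59, 60, 62, 54, 33, 83, 58, 66, 63, 75, 119]
t=6: [113, 105, 92, 87, 138, 177, 191, 176, 134, 138, 186, 189, 171, 123, 74, 184, 189, 192, 168, 103]
t=7: [67, 53, 35, 42, 63, 63, 57, 59, 73, 111, 58, 57, 66, 103, 135, 57, 56, 59, 67, 105]
t=8: [186, 164, 142, 158, 139, 186, 175, 177, 153, 125, 178, 177, 167, 123, 71, 174, 174, 185, 139, 107]
t=9: [61, 69, 74, 78, 84, 59, 63, 68, 79, 111, 61, 63, 68, 103, 135, 63, 62, 66, 77, 111]
t=10: [189, 200, 214, 182, 88, 183, 192, 207, 177, 92, 185, 190, 178, 130, 74, 187, 190, 201, 156, 121]
t=11: [55, 50, 47, 47, 29, 57, 52, 50, 58, 66, 57, 56, 60, 98, 131, 56, 54, 57, 76, 125]
t=12: [166, 158, 151, 145, 143, 170, 163, 162, 152, 153, 173, 171, 154, 114, 101, 171, 170, 183, 152, 129]
t=13: [69, 73, 76, 79, 80, 67, 70, 73, 77, 72, 65, 68, 71, 73, 67, 66, 65, 67, 76, 73]

Answer: [69, 73, 76, 79, 80, 67, 70, 73, 77, 72, 65, 68, 71, 73, 67, 66, 65, 67, 76, 73]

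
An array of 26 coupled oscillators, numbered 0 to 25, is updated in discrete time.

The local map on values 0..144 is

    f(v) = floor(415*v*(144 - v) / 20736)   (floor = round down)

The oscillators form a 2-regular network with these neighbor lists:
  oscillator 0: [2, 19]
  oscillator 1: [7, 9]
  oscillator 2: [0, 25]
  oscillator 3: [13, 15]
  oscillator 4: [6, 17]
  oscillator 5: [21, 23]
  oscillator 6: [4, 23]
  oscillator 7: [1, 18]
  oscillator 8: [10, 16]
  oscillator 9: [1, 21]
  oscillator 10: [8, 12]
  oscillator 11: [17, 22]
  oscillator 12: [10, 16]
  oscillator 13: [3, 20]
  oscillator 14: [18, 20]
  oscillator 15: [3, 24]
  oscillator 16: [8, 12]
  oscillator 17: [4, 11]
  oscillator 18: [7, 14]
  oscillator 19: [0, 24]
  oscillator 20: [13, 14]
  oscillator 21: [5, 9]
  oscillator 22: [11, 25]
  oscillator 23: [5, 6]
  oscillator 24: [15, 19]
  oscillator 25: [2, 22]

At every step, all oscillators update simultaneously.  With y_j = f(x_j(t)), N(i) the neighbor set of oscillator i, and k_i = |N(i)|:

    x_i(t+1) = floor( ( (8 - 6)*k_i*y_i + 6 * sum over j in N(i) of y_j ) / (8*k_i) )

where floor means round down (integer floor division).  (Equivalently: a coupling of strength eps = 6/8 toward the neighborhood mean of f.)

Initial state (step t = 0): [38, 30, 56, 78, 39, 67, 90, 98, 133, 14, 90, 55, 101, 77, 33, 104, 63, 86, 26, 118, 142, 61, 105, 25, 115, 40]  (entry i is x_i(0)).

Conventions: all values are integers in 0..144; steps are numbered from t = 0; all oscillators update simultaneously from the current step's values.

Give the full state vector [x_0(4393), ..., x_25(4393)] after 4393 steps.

Answer: [94, 94, 94, 94, 94, 94, 94, 94, 94, 94, 94, 94, 94, 94, 94, 94, 94, 94, 94, 94, 94, 94, 94, 94, 94, 94]
Key observation: The state at step 12, [94, 94, 94, 94, 94, 94, 94, 94, 94, 94, 94, 94, 94, 94, 94, 94, 94, 94, 94, 94, 94, 94, 94, 94, 94, 94], reappears at step 13: the system is in a cycle of period 1 from step 12 on.  Therefore the state at step 4393 equals the state at step 12 + ((4393 - 12) mod 1) = 12, which is [94, 94, 94, 94, 94, 94, 94, 94, 94, 94, 94, 94, 94, 94, 94, 94, 94, 94, 94, 94, 94, 94, 94, 94, 94, 94].

Derivation:
t=0: [38, 30, 56, 78, 39, 67, 90, 98, 133, 14, 90, 55, 101, 77, 33, 104, 63, 86, 26, 118, 142, 61, 105, 25, 115, 40]
t=1: [79, 64, 85, 95, 93, 85, 76, 70, 81, 72, 67, 91, 96, 66, 43, 84, 68, 91, 76, 70, 67, 77, 87, 89, 70, 87]
t=2: [101, 102, 100, 99, 98, 100, 97, 102, 102, 102, 98, 97, 100, 99, 98, 98, 98, 95, 96, 102, 96, 101, 97, 100, 101, 99]
t=3: [86, 85, 87, 89, 91, 87, 89, 87, 88, 85, 87, 91, 89, 90, 91, 88, 87, 91, 88, 85, 90, 86, 90, 89, 87, 89]
t=4: [99, 99, 98, 97, 96, 98, 96, 99, 98, 99, 97, 96, 98, 97, 97, 98, 97, 96, 97, 99, 96, 99, 96, 97, 99, 97]
t=5: [89, 89, 90, 90, 92, 90, 91, 89, 90, 89, 90, 92, 90, 91, 91, 90, 90, 92, 90, 89, 91, 89, 91, 91, 89, 91]
t=6: [97, 97, 96, 96, 95, 96, 95, 97, 97, 97, 97, 95, 97, 96, 96, 97, 97, 95, 96, 97, 96, 97, 95, 96, 97, 96]
t=7: [91, 91, 91, 91, 93, 91, 92, 91, 91, 91, 91, 93, 91, 92, 92, 91, 91, 93, 91, 91, 92, 91, 92, 92, 91, 92]
t=8: [96, 96, 95, 95, 94, 95, 94, 96, 96, 96, 96, 94, 96, 95, 95, 96, 96, 94, 95, 96, 95, 96, 94, 95, 96, 95]
t=9: [92, 92, 92, 92, 94, 92, 93, 92, 92, 92, 92, 94, 92, 93, 93, 92, 92, 94, 92, 92, 93, 92, 93, 93, 92, 93]
t=10: [95, 95, 94, 94, 94, 94, 94, 95, 95, 95, 95, 94, 95, 94, 94, 95, 95, 94, 94, 95, 94, 95, 94, 94, 95, 94]
t=11: [93, 93, 93, 93, 94, 93, 94, 93, 93, 93, 93, 94, 93, 94, 94, 93, 93, 94, 93, 93, 94, 93, 94, 94, 93, 94]
t=12: [94, 94, 94, 94, 94, 94, 94, 94, 94, 94, 94, 94, 94, 94, 94, 94, 94, 94, 94, 94, 94, 94, 94, 94, 94, 94]
t=13: [94, 94, 94, 94, 94, 94, 94, 94, 94, 94, 94, 94, 94, 94, 94, 94, 94, 94, 94, 94, 94, 94, 94, 94, 94, 94]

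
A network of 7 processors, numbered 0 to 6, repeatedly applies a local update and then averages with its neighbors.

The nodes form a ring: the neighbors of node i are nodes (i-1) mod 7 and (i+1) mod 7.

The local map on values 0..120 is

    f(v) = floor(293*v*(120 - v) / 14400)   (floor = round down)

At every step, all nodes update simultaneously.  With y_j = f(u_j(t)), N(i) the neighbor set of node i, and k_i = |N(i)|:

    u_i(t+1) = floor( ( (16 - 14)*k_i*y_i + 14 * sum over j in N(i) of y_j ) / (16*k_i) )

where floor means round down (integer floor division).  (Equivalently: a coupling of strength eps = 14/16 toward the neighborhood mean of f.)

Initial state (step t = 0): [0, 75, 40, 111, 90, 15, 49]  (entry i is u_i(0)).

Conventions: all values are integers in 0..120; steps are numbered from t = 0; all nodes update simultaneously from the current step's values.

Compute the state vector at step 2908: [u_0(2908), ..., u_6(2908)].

Simulating step by step:
t=0: [0, 75, 40, 111, 90, 15, 49]
t=1: [60, 36, 46, 54, 29, 58, 22]
t=2: [54, 69, 66, 62, 70, 51, 69]
t=3: [71, 71, 72, 71, 71, 71, 71]
t=4: [70, 70, 70, 70, 70, 70, 70]
t=5: [71, 71, 71, 71, 71, 71, 71]
t=6: [70, 70, 70, 70, 70, 70, 70]

Answer: [70, 70, 70, 70, 70, 70, 70]
Key observation: The state at step 4, [70, 70, 70, 70, 70, 70, 70], reappears at step 6: the system is in a cycle of period 2 from step 4 on.  Therefore the state at step 2908 equals the state at step 4 + ((2908 - 4) mod 2) = 4, which is [70, 70, 70, 70, 70, 70, 70].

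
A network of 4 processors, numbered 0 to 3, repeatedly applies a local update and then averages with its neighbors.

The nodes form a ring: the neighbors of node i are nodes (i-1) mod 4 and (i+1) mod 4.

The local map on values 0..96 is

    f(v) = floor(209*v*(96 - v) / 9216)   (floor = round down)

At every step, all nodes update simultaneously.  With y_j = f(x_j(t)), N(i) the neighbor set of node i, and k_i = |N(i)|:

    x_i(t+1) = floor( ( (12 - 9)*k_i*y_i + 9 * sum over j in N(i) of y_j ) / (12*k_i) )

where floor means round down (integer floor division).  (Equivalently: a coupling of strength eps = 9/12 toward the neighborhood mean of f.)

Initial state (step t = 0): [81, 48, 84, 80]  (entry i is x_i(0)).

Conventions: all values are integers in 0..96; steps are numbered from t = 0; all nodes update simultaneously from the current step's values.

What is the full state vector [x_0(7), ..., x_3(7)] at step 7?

Simulating step by step:
t=0: [81, 48, 84, 80]
t=1: [37, 31, 35, 25]
t=2: [44, 47, 43, 46]
t=3: [51, 51, 51, 51]
t=4: [52, 52, 52, 52]
t=5: [51, 51, 51, 51]
t=6: [52, 52, 52, 52]
t=7: [51, 51, 51, 51]

Answer: [51, 51, 51, 51]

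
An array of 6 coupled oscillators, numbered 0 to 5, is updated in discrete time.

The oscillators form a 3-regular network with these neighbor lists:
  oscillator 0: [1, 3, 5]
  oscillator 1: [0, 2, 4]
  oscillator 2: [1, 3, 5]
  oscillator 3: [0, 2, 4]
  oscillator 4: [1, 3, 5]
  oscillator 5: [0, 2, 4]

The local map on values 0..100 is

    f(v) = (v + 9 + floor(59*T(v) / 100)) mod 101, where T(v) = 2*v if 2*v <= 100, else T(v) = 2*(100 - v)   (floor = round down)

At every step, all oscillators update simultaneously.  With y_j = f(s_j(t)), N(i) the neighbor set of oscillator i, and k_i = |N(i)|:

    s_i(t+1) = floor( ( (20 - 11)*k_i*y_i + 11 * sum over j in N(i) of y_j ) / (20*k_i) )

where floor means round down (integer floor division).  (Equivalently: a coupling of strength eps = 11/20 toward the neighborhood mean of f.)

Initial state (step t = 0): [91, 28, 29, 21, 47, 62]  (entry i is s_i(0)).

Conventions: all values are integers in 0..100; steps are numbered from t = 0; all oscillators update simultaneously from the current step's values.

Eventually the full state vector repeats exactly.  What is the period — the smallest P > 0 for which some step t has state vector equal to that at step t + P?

Answer: 2
Key observation: The state at step 6, [57, 34, 34, 57, 57, 57], reappears at step 8 — and no state repeats earlier — so the cycle the system enters has period 2.

Derivation:
t=0: [91, 28, 29, 21, 47, 62]
t=1: [29, 48, 57, 40, 29, 22]
t=2: [62, 34, 36, 72, 62, 54]
t=3: [26, 58, 59, 26, 26, 28]
t=4: [56, 33, 34, 55, 56, 58]
t=5: [27, 56, 57, 27, 27, 27]
t=6: [57, 34, 34, 57, 57, 57]
t=7: [27, 58, 58, 27, 27, 27]
t=8: [57, 34, 34, 57, 57, 57]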